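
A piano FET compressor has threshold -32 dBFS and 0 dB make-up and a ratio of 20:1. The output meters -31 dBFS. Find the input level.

That's 1 dB above the -32 dBFS threshold.
Before 20:1 compression the overshoot was 1 × 20 = 20 dB, so input = -32 + 20 = -12 dBFS.

-12 dBFS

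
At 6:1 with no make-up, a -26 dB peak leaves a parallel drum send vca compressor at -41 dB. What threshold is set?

-44 dB

Input is 18 dB above T (since output overshoot × R = input overshoot: (-41 − T)·6 = -26 − T gives T = -44 dB).
Check: -44 + (-26 − (-44))/6 = -44 + 3 = -41 dB. ✓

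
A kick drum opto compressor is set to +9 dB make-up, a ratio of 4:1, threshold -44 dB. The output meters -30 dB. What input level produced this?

Stripping the +9 dB make-up gives -39 dB at the gain stage.
The compressed level sits -39 − (-44) = 5 dB over threshold.
Undo the ratio: input overshoot = 5 × 4 = 20 dB, giving input = -24 dB.

-24 dB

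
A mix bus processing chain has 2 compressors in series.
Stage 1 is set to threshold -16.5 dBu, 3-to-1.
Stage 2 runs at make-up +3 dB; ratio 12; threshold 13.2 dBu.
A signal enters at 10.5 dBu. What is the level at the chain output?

Stage 1: 10.5 dBu is 27 dB over -16.5 dBu; at 3:1 that becomes 9 dB over, giving -7.5 dBu.
Stage 2: -7.5 dBu ≤ 13.2 dBu, so stage 2 doesn't engage; make-up brings it to -4.5 dBu.

-4.5 dBu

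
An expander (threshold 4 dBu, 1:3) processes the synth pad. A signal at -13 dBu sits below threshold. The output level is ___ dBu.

The input is 17 dB below the 4 dBu threshold.
A 1:3 expander multiplies undershoot by 3: 17 × 3 = 51 dB below threshold.
Output = 4 − 51 = -47 dBu.

-47 dBu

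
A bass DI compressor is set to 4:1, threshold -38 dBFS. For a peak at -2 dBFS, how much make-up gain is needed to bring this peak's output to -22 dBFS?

The peak compresses to -38 + 36/4 = -29 dBFS.
To reach -22 dBFS requires -22 − (-29) = 7 dB of make-up.

7 dB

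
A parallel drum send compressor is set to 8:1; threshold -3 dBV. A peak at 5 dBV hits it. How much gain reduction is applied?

5 dBV exceeds the threshold by 8 dB.
At 8:1, output sits 8/8 = 1 dB above threshold.
So the signal is attenuated by 8 − 1 = 7 dB.

7 dB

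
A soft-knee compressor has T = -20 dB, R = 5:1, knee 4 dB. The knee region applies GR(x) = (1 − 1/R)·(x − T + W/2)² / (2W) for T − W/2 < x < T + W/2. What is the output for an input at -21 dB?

-21.1 dB

x − T + W/2 = -21 − (-20) + 2 = 1.
GR = (1 − 1/5) × 1² / 8 = 0.8 × 1 / 8 = 0.1 dB.
Output = -21 − 0.1 = -21.1 dB.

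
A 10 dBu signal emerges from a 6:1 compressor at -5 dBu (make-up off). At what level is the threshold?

Gain reduction = 10 − (-5) = 15 dB; output overshoot = GR / (R − 1) = 15 / 5 = 3 dB.
Threshold = output − output overshoot = -5 − 3 = -8 dBu.

-8 dBu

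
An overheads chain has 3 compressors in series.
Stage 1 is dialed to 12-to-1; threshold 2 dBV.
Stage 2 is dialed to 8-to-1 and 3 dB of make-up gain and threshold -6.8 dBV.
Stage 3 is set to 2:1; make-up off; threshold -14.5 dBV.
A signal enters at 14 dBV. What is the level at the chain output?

Stage 1: 12 dB above 2 dBV, reduced 12:1 to 1 dB above → 3 dBV.
Stage 2: 9.8 dB above -6.8 dBV, reduced 8:1 to 1.225 dB above → -5.575 dBV; +3 dB make-up → -2.575 dBV.
Stage 3: 11.925 dB above -14.5 dBV, reduced 2:1 to 5.9625 dB above → -8.5375 dBV.

-8.5375 dBV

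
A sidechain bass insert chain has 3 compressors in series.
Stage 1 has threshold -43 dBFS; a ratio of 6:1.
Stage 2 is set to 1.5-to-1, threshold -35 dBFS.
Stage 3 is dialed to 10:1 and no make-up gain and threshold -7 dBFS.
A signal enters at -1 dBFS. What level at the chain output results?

-36 dBFS

Stage 1: -1 dBFS is 42 dB over -43 dBFS; at 6:1 that becomes 7 dB over, giving -36 dBFS.
Stage 2: -36 dBFS ≤ -35 dBFS, so stage 2 doesn't engage; output -36 dBFS.
Stage 3: -36 dBFS is at or below the -7 dBFS threshold — no compression; output -36 dBFS.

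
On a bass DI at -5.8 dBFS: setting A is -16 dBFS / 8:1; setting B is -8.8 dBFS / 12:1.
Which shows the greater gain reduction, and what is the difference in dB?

A, by 6.175 dB

A: 10.2 dB over, compressed to 1.275 dB over, so 8.925 dB of GR.
B: 3 dB over, compressed to 0.25 dB over, so 2.75 dB of GR.
A reduces 6.175 dB more.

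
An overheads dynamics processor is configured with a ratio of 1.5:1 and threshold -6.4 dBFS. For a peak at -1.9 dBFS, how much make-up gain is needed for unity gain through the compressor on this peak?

The peak compresses to -6.4 + 4.5/1.5 = -3.4 dBFS.
To reach -1.9 dBFS requires -1.9 − (-3.4) = 1.5 dB of make-up.

1.5 dB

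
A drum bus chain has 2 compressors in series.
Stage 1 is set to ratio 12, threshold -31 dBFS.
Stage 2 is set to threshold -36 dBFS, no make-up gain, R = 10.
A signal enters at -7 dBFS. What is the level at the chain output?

Stage 1: 24 dB above -31 dBFS, reduced 12:1 to 2 dB above → -29 dBFS.
Stage 2: -29 dBFS is 7 dB over -36 dBFS; at 10:1 that becomes 0.7 dB over, giving -35.3 dBFS.

-35.3 dBFS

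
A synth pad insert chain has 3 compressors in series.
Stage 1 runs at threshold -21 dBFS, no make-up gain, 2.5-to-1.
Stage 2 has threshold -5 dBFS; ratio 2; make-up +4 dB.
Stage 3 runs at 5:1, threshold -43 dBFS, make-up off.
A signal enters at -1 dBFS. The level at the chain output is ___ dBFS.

-36.2 dBFS

Stage 1: 20 dB above -21 dBFS, reduced 2.5:1 to 8 dB above → -13 dBFS.
Stage 2: below threshold (-13 ≤ -5); passes unchanged; make-up brings it to -9 dBFS.
Stage 3: 34 dB above -43 dBFS, reduced 5:1 to 6.8 dB above → -36.2 dBFS.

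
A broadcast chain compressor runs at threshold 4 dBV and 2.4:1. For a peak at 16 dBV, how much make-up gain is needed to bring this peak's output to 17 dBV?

8 dB

Overshoot 12 dB → 12/2.4 = 5 dB after compression, so the compressed level is 4 + 5 = 9 dBV.
Make-up = target − compressed = 17 − 9 = 8 dB.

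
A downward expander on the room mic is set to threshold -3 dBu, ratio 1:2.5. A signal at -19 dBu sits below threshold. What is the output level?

-43 dBu

The input is 16 dB below the -3 dBu threshold.
A 1:2.5 expander multiplies undershoot by 2.5: 16 × 2.5 = 40 dB below threshold.
Output = -3 − 40 = -43 dBu.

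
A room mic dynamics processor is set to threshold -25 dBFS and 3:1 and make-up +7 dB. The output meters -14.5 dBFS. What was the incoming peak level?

-14.5 dBFS

Stripping the +7 dB make-up gives -21.5 dBFS at the gain stage.
That's 3.5 dB above the -25 dBFS threshold.
Input overshoot = R × output overshoot = 10.5 dB → input = -25 + 10.5 = -14.5 dBFS.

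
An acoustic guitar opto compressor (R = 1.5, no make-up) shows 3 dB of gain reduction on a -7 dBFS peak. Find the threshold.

-16 dBFS

Let T be the threshold. Output overshoot = (input overshoot)/R, so -10 − T = (-7 − T)/1.5.
1.5·(-10 − T) = -7 − T → 0.5·T = -15 − (-7) = -8.
T = -8/0.5 = -16 dBFS.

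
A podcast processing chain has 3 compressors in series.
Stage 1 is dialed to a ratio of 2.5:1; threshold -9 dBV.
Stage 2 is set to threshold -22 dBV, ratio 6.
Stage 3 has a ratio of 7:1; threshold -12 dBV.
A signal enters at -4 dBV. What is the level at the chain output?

-19.5 dBV

Stage 1: overshoot 5 dB → 5/2.5 = 2 dB → -7 dBV.
Stage 2: overshoot 15 dB → 15/6 = 2.5 dB → -19.5 dBV.
Stage 3: -19.5 dBV is at or below the -12 dBV threshold — no compression; output -19.5 dBV.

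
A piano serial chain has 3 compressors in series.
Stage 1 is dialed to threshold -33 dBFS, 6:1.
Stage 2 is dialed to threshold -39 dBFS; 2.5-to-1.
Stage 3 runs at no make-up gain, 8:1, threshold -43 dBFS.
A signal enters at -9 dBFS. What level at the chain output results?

Stage 1: 24 dB above -33 dBFS, reduced 6:1 to 4 dB above → -29 dBFS.
Stage 2: overshoot 10 dB → 10/2.5 = 4 dB → -35 dBFS.
Stage 3: 8 dB above -43 dBFS, reduced 8:1 to 1 dB above → -42 dBFS.

-42 dBFS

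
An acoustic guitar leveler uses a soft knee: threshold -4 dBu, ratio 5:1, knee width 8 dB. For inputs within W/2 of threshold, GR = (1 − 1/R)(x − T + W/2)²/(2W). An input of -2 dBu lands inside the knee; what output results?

x − T + W/2 = -2 − (-4) + 4 = 6.
GR = (1 − 1/5) × 6² / 16 = 0.8 × 36 / 16 = 1.8 dB.
Output = -2 − 1.8 = -3.8 dBu.

-3.8 dBu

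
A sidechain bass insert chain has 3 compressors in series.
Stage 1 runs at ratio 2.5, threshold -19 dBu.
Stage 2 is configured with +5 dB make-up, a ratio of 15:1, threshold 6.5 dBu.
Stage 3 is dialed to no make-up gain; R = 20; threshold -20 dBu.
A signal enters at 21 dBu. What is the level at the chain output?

-18.9 dBu

Stage 1: overshoot 40 dB → 40/2.5 = 16 dB → -3 dBu.
Stage 2: -3 dBu is at or below the 6.5 dBu threshold — no compression; make-up brings it to 2 dBu.
Stage 3: 2 dBu is 22 dB over -20 dBu; at 20:1 that becomes 1.1 dB over, giving -18.9 dBu.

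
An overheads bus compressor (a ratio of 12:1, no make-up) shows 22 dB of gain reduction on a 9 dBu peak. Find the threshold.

Let T be the threshold. Output overshoot = (input overshoot)/R, so -13 − T = (9 − T)/12.
12·(-13 − T) = 9 − T → 11·T = -156 − 9 = -165.
T = -165/11 = -15 dBu.

-15 dBu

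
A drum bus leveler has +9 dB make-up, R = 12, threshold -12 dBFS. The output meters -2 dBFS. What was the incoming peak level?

Before make-up, the level was -2 − 9 = -11 dBFS.
Post-compression overshoot = -11 − (-12) = 1 dB.
Input overshoot = R × output overshoot = 12 dB → input = -12 + 12 = 0 dBFS.

0 dBFS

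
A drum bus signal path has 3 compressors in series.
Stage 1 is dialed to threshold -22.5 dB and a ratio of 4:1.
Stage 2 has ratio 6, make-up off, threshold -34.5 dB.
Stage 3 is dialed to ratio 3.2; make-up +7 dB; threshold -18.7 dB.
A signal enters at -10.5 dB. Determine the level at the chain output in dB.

-25 dB

Stage 1: -10.5 dB is 12 dB over -22.5 dB; at 4:1 that becomes 3 dB over, giving -19.5 dB.
Stage 2: overshoot 15 dB → 15/6 = 2.5 dB → -32 dB.
Stage 3: -32 dB is at or below the -18.7 dB threshold — no compression; make-up brings it to -25 dB.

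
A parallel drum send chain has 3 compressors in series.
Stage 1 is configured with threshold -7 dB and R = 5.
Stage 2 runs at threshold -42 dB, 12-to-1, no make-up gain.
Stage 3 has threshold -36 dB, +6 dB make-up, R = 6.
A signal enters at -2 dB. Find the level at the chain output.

-33 dB

Stage 1: 5 dB above -7 dB, reduced 5:1 to 1 dB above → -6 dB.
Stage 2: -6 dB is 36 dB over -42 dB; at 12:1 that becomes 3 dB over, giving -39 dB.
Stage 3: -39 dB ≤ -36 dB, so stage 3 doesn't engage; make-up brings it to -33 dB.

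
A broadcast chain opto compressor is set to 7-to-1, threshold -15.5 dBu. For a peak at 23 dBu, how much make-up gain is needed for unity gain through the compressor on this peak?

The peak compresses to -15.5 + 38.5/7 = -10 dBu.
To reach 23 dBu requires 23 − (-10) = 33 dB of make-up.

33 dB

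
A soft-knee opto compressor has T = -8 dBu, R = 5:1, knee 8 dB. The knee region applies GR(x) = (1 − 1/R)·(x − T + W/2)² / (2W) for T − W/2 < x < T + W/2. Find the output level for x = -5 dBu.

-7.45 dBu

x − T + W/2 = -5 − (-8) + 4 = 7.
GR = (1 − 1/5) × 7² / 16 = 0.8 × 49 / 16 = 2.45 dB.
Output = -5 − 2.45 = -7.45 dBu.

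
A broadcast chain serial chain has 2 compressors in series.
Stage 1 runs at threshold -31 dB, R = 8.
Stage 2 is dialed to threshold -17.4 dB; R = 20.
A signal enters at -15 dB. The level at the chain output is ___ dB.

Stage 1: -15 dB is 16 dB over -31 dB; at 8:1 that becomes 2 dB over, giving -29 dB.
Stage 2: -29 dB ≤ -17.4 dB, so stage 2 doesn't engage; output -29 dB.

-29 dB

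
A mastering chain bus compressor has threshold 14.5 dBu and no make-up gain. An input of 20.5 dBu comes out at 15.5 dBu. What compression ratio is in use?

Input overshoot = 20.5 − 14.5 = 6 dB; output overshoot = 15.5 − 14.5 = 1 dB.
Ratio = 6 / 1 = 6.

6:1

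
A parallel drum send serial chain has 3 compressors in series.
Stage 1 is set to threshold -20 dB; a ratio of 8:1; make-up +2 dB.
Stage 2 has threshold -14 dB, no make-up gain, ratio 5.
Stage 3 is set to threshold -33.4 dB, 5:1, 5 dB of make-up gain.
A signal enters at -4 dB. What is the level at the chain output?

Stage 1: 16 dB above -20 dB, reduced 8:1 to 2 dB above → -18 dB; +2 dB make-up → -16 dB.
Stage 2: below threshold (-16 ≤ -14); passes unchanged; output -16 dB.
Stage 3: overshoot 17.4 dB → 17.4/5 = 3.48 dB → -29.92 dB; +5 dB make-up → -24.92 dB.

-24.92 dB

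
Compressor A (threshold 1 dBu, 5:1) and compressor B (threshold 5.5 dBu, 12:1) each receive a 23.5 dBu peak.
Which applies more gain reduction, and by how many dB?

A, by 1.5 dB

A: GR = 22.5 − 22.5/5 = 18 dB.
B: GR = 18 − 18/12 = 16.5 dB.
A reduces 1.5 dB more.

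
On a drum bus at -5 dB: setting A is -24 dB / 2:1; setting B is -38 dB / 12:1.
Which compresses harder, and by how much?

A: 19 dB over, compressed to 9.5 dB over, so 9.5 dB of GR.
B: 33 dB over, compressed to 2.75 dB over, so 30.25 dB of GR.
B applies 20.75 dB more gain reduction.

B, by 20.75 dB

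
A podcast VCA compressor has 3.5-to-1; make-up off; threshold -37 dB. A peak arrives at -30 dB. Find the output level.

-35 dB

-30 dB sits 7 dB over threshold.
At 3.5:1 the overshoot is divided by 3.5, leaving 2 dB above threshold.
That puts the output at -35 dB.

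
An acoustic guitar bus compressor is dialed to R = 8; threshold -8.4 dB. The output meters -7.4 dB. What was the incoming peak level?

-0.4 dB

That's 1 dB above the -8.4 dB threshold.
Undo the ratio: input overshoot = 1 × 8 = 8 dB, giving input = -0.4 dB.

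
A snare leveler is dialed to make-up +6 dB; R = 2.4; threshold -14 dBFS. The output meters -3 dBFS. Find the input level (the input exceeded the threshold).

Stripping the +6 dB make-up gives -9 dBFS at the gain stage.
That's 5 dB above the -14 dBFS threshold.
Before 2.4:1 compression the overshoot was 5 × 2.4 = 12 dB, so input = -14 + 12 = -2 dBFS.

-2 dBFS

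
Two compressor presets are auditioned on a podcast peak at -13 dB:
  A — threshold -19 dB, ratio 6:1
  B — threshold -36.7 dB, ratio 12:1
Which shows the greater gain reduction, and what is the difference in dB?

B, by 16.725 dB

A: 6 dB over, compressed to 1 dB over, so 5 dB of GR.
B: 23.7 dB over, compressed to 1.975 dB over, so 21.725 dB of GR.
B reduces 16.725 dB more.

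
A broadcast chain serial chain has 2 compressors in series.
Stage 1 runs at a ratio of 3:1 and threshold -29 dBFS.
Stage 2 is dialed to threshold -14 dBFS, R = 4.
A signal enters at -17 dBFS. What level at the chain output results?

-25 dBFS

Stage 1: overshoot 12 dB → 12/3 = 4 dB → -25 dBFS.
Stage 2: -25 dBFS ≤ -14 dBFS, so stage 2 doesn't engage; output -25 dBFS.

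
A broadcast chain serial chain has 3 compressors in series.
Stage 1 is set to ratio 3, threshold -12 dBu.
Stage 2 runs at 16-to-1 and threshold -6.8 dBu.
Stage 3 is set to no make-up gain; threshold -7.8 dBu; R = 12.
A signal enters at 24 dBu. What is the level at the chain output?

-7.68125 dBu

Stage 1: 24 dBu is 36 dB over -12 dBu; at 3:1 that becomes 12 dB over, giving 0 dBu.
Stage 2: 0 dBu is 6.8 dB over -6.8 dBu; at 16:1 that becomes 0.425 dB over, giving -6.375 dBu.
Stage 3: -6.375 dBu is 1.425 dB over -7.8 dBu; at 12:1 that becomes 0.11875 dB over, giving -7.68125 dBu.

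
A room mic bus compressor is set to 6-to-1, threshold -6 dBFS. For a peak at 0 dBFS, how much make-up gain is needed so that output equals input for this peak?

Without make-up, output = threshold + overshoot/6 = -6 + 1 = -5 dBFS.
Gap to target: 5 dB.

5 dB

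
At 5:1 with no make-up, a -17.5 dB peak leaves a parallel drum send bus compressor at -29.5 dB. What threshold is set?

-32.5 dB

Let T be the threshold. Output overshoot = (input overshoot)/R, so -29.5 − T = (-17.5 − T)/5.
5·(-29.5 − T) = -17.5 − T → 4·T = -147.5 − (-17.5) = -130.
T = -130/4 = -32.5 dB.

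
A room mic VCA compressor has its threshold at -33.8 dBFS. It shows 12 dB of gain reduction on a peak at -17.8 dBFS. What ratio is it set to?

Input overshoot = -17.8 − (-33.8) = 16 dB.
Output overshoot = 16 − 12 = 4 dB.
Ratio = input overshoot / output overshoot = 16 / 4 = 4.

4:1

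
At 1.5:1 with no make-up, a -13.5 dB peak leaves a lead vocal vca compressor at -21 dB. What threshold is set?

-36 dB

Gain reduction = -13.5 − (-21) = 7.5 dB; output overshoot = GR / (R − 1) = 7.5 / 0.5 = 15 dB.
Threshold = output − output overshoot = -21 − 15 = -36 dB.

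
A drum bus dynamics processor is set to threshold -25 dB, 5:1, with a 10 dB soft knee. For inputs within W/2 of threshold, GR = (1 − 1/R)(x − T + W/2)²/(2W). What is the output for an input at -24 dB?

-25.44 dB

x − T + W/2 = -24 − (-25) + 5 = 6.
GR = (1 − 1/5) × 6² / 20 = 0.8 × 36 / 20 = 1.44 dB.
Output = -24 − 1.44 = -25.44 dB.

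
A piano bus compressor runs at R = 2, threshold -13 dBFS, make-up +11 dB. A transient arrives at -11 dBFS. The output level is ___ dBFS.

-1 dBFS

The input is 2 dB above the -13 dBFS threshold.
At 2:1 the overshoot is divided by 2, leaving 1 dB above threshold.
Output = -13 + 1 = -12 dBFS; make-up adds 11 dB, giving -1 dBFS.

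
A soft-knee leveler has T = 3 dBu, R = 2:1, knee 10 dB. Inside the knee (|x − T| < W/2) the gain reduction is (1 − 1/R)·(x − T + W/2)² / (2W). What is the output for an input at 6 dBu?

4.4 dBu

x − T + W/2 = 6 − 3 + 5 = 8.
GR = (1 − 1/2) × 8² / 20 = 0.5 × 64 / 20 = 1.6 dB.
Output = 6 − 1.6 = 4.4 dBu.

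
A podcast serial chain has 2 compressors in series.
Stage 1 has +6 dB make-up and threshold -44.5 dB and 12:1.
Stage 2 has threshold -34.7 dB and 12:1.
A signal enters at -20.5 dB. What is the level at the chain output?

Stage 1: 24 dB above -44.5 dB, reduced 12:1 to 2 dB above → -42.5 dB; +6 dB make-up → -36.5 dB.
Stage 2: -36.5 dB ≤ -34.7 dB, so stage 2 doesn't engage; output -36.5 dB.

-36.5 dB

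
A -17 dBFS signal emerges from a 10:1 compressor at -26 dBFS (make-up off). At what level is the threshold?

Gain reduction = -17 − (-26) = 9 dB; output overshoot = GR / (R − 1) = 9 / 9 = 1 dB.
Threshold = output − output overshoot = -26 − 1 = -27 dBFS.

-27 dBFS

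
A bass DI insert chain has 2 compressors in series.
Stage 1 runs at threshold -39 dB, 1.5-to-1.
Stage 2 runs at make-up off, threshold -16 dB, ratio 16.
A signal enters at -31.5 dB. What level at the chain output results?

-34 dB

Stage 1: 7.5 dB above -39 dB, reduced 1.5:1 to 5 dB above → -34 dB.
Stage 2: below threshold (-34 ≤ -16); passes unchanged; output -34 dB.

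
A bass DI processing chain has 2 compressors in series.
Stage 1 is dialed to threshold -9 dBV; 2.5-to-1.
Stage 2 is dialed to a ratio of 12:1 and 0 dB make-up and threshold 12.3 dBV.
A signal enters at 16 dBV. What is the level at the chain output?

1 dBV

Stage 1: overshoot 25 dB → 25/2.5 = 10 dB → 1 dBV.
Stage 2: 1 dBV ≤ 12.3 dBV, so stage 2 doesn't engage; output 1 dBV.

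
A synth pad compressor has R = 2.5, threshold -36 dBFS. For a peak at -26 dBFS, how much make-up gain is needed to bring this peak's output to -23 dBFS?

9 dB

The peak compresses to -36 + 10/2.5 = -32 dBFS.
To reach -23 dBFS requires -23 − (-32) = 9 dB of make-up.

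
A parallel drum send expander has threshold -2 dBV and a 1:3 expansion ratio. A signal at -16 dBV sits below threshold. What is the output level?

The input is 14 dB below the -2 dBV threshold.
A 1:3 expander multiplies undershoot by 3: 14 × 3 = 42 dB below threshold.
Output = -2 − 42 = -44 dBV.

-44 dBV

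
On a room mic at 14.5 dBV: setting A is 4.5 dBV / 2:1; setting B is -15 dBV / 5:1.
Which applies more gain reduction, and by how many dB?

B, by 18.6 dB

A: 10 dB over, compressed to 5 dB over, so 5 dB of GR.
B: 29.5 dB over, compressed to 5.9 dB over, so 23.6 dB of GR.
Difference: 18.6 dB in favour of B.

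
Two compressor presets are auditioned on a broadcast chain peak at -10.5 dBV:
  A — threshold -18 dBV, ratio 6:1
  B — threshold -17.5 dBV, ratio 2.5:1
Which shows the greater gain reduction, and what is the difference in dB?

A, by 2.05 dB

A: 7.5 dB over, compressed to 1.25 dB over, so 6.25 dB of GR.
B: 7 dB over, compressed to 2.8 dB over, so 4.2 dB of GR.
A applies 2.05 dB more gain reduction.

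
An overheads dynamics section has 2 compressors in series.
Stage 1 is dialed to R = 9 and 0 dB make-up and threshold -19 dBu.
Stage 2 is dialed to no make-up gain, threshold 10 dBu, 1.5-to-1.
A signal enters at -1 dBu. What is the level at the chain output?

Stage 1: 18 dB above -19 dBu, reduced 9:1 to 2 dB above → -17 dBu.
Stage 2: below threshold (-17 ≤ 10); passes unchanged; output -17 dBu.

-17 dBu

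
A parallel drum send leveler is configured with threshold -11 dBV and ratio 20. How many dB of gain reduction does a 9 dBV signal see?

19 dB

The signal is 20 dB above threshold.
At 20:1, output sits 20/20 = 1 dB above threshold.
GR = overshoot in − overshoot out = 20 − 1 = 19 dB.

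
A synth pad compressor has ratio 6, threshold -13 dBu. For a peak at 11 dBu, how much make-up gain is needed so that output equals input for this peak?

20 dB

Overshoot 24 dB → 24/6 = 4 dB after compression, so the compressed level is -13 + 4 = -9 dBu.
Make-up = target − compressed = 11 − (-9) = 20 dB.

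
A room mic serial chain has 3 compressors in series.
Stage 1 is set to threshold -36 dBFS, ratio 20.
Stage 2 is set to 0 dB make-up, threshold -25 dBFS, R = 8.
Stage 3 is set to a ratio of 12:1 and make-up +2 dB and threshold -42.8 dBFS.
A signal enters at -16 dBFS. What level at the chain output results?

-40.15 dBFS

Stage 1: 20 dB above -36 dBFS, reduced 20:1 to 1 dB above → -35 dBFS.
Stage 2: -35 dBFS ≤ -25 dBFS, so stage 2 doesn't engage; output -35 dBFS.
Stage 3: overshoot 7.8 dB → 7.8/12 = 0.65 dB → -42.15 dBFS; +2 dB make-up → -40.15 dBFS.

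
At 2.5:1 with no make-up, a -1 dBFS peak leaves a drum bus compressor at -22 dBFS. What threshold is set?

Input is 35 dB above T (since output overshoot × R = input overshoot: (-22 − T)·2.5 = -1 − T gives T = -36 dBFS).
Check: -36 + (-1 − (-36))/2.5 = -36 + 14 = -22 dBFS. ✓

-36 dBFS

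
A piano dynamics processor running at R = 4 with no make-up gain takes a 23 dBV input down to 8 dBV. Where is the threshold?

Gain reduction = 23 − 8 = 15 dB; output overshoot = GR / (R − 1) = 15 / 3 = 5 dB.
Threshold = output − output overshoot = 8 − 5 = 3 dBV.

3 dBV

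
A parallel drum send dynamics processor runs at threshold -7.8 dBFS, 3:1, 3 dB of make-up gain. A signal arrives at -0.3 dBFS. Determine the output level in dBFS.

Overshoot: -0.3 − (-7.8) = 7.5 dB.
At 3:1 the overshoot is divided by 3, leaving 2.5 dB above threshold.
Output = -7.8 + 2.5 = -5.3 dBFS; make-up adds 3 dB, giving -2.3 dBFS.

-2.3 dBFS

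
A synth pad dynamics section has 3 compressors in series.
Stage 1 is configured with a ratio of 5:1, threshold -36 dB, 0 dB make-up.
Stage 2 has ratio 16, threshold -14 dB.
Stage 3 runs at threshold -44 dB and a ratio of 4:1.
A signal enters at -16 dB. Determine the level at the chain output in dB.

Stage 1: -16 dB is 20 dB over -36 dB; at 5:1 that becomes 4 dB over, giving -32 dB.
Stage 2: below threshold (-32 ≤ -14); passes unchanged; output -32 dB.
Stage 3: -32 dB is 12 dB over -44 dB; at 4:1 that becomes 3 dB over, giving -41 dB.

-41 dB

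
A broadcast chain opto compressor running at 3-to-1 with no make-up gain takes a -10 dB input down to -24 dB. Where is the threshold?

-31 dB

Let T be the threshold. Output overshoot = (input overshoot)/R, so -24 − T = (-10 − T)/3.
3·(-24 − T) = -10 − T → 2·T = -72 − (-10) = -62.
T = -62/2 = -31 dB.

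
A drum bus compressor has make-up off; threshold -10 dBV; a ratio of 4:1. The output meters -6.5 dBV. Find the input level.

4 dBV

The compressed level sits -6.5 − (-10) = 3.5 dB over threshold.
Input overshoot = R × output overshoot = 14 dB → input = -10 + 14 = 4 dBV.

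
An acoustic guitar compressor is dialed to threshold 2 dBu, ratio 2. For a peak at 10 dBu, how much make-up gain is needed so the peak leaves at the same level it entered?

4 dB

Without make-up, output = threshold + overshoot/2 = 2 + 4 = 6 dBu.
Gap to target: 4 dB.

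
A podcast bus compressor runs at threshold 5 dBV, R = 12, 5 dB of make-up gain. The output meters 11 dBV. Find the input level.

Before make-up, the level was 11 − 5 = 6 dBV.
Post-compression overshoot = 6 − 5 = 1 dB.
Before 12:1 compression the overshoot was 1 × 12 = 12 dB, so input = 5 + 12 = 17 dBV.

17 dBV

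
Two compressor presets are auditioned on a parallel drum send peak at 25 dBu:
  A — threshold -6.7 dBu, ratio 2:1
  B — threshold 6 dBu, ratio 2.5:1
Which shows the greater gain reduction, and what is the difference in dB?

A, by 4.45 dB

A: 31.7 dB over, compressed to 15.85 dB over, so 15.85 dB of GR.
B: 19 dB over, compressed to 7.6 dB over, so 11.4 dB of GR.
A reduces 4.45 dB more.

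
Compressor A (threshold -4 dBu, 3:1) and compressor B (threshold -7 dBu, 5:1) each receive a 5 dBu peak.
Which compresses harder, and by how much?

A: GR = 9 − 9/3 = 6 dB.
B: GR = 12 − 12/5 = 9.6 dB.
B reduces 3.6 dB more.

B, by 3.6 dB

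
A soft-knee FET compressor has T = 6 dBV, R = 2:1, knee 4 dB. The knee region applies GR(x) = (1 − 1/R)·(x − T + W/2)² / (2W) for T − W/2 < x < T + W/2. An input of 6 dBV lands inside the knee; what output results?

5.75 dBV

x − T + W/2 = 6 − 6 + 2 = 2.
GR = (1 − 1/2) × 2² / 8 = 0.5 × 4 / 8 = 0.25 dB.
Output = 6 − 0.25 = 5.75 dBV.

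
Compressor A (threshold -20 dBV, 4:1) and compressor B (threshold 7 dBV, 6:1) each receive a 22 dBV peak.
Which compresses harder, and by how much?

A: 42 dB over, compressed to 10.5 dB over, so 31.5 dB of GR.
B: 15 dB over, compressed to 2.5 dB over, so 12.5 dB of GR.
A applies 19 dB more gain reduction.

A, by 19 dB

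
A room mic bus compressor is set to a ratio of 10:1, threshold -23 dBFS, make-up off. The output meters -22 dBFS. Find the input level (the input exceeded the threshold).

That's 1 dB above the -23 dBFS threshold.
Input overshoot = R × output overshoot = 10 dB → input = -23 + 10 = -13 dBFS.

-13 dBFS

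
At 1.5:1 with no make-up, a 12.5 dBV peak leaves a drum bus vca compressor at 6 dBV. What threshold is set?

Input is 19.5 dB above T (since output overshoot × R = input overshoot: (6 − T)·1.5 = 12.5 − T gives T = -7 dBV).
Check: -7 + (12.5 − (-7))/1.5 = -7 + 13 = 6 dBV. ✓

-7 dBV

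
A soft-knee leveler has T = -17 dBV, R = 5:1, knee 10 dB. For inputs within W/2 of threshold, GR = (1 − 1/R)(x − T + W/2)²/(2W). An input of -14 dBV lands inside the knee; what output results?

x − T + W/2 = -14 − (-17) + 5 = 8.
GR = (1 − 1/5) × 8² / 20 = 0.8 × 64 / 20 = 2.56 dB.
Output = -14 − 2.56 = -16.56 dBV.

-16.56 dBV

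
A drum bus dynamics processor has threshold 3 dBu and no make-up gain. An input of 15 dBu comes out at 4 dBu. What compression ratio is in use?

12:1

Input overshoot = 15 − 3 = 12 dB; output overshoot = 4 − 3 = 1 dB.
Ratio = 12 / 1 = 12.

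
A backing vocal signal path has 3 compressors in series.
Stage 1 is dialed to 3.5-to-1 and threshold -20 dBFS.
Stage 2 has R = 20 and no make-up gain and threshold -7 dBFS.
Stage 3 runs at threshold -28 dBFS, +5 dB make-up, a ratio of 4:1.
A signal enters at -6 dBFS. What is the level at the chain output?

-20 dBFS

Stage 1: -6 dBFS is 14 dB over -20 dBFS; at 3.5:1 that becomes 4 dB over, giving -16 dBFS.
Stage 2: -16 dBFS ≤ -7 dBFS, so stage 2 doesn't engage; output -16 dBFS.
Stage 3: -16 dBFS is 12 dB over -28 dBFS; at 4:1 that becomes 3 dB over, giving -25 dBFS; +5 dB make-up → -20 dBFS.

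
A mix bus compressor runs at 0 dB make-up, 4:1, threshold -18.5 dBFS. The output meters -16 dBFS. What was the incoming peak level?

The compressed level sits -16 − (-18.5) = 2.5 dB over threshold.
Input overshoot = R × output overshoot = 10 dB → input = -18.5 + 10 = -8.5 dBFS.

-8.5 dBFS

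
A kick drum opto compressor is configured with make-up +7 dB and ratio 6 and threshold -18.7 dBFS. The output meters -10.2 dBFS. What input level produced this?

-9.7 dBFS

Before make-up, the level was -10.2 − 7 = -17.2 dBFS.
The compressed level sits -17.2 − (-18.7) = 1.5 dB over threshold.
Before 6:1 compression the overshoot was 1.5 × 6 = 9 dB, so input = -18.7 + 9 = -9.7 dBFS.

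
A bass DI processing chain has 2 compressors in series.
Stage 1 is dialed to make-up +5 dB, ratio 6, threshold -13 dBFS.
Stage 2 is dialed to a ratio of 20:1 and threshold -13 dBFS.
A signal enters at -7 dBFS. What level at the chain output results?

-12.7 dBFS

Stage 1: 6 dB above -13 dBFS, reduced 6:1 to 1 dB above → -12 dBFS; +5 dB make-up → -7 dBFS.
Stage 2: 6 dB above -13 dBFS, reduced 20:1 to 0.3 dB above → -12.7 dBFS.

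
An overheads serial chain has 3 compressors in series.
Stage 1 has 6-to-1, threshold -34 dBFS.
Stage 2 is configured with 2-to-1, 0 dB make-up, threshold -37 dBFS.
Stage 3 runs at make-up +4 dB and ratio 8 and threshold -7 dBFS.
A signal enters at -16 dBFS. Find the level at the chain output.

Stage 1: overshoot 18 dB → 18/6 = 3 dB → -31 dBFS.
Stage 2: 6 dB above -37 dBFS, reduced 2:1 to 3 dB above → -34 dBFS.
Stage 3: -34 dBFS ≤ -7 dBFS, so stage 3 doesn't engage; make-up brings it to -30 dBFS.

-30 dBFS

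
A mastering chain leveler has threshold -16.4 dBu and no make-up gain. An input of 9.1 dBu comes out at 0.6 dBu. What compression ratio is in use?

Input overshoot = 9.1 − (-16.4) = 25.5 dB; output overshoot = 0.6 − (-16.4) = 17 dB.
Ratio = 25.5 / 17 = 1.5.

1.5:1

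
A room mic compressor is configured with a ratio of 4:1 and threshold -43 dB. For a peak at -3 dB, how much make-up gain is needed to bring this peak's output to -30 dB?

3 dB

Overshoot 40 dB → 40/4 = 10 dB after compression, so the compressed level is -43 + 10 = -33 dB.
Make-up = target − compressed = -30 − (-33) = 3 dB.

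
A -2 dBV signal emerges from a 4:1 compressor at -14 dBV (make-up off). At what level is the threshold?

-18 dBV

Gain reduction = -2 − (-14) = 12 dB; output overshoot = GR / (R − 1) = 12 / 3 = 4 dB.
Threshold = output − output overshoot = -14 − 4 = -18 dBV.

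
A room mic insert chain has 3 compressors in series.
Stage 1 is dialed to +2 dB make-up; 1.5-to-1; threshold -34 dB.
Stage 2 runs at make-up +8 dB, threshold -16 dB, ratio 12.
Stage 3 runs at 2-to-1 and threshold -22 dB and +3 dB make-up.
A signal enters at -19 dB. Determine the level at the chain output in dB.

Stage 1: overshoot 15 dB → 15/1.5 = 10 dB → -24 dB; +2 dB make-up → -22 dB.
Stage 2: -22 dB is at or below the -16 dB threshold — no compression; make-up brings it to -14 dB.
Stage 3: overshoot 8 dB → 8/2 = 4 dB → -18 dB; +3 dB make-up → -15 dB.

-15 dB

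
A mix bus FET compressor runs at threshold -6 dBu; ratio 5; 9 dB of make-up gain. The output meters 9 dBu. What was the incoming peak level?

Before make-up, the level was 9 − 9 = 0 dBu.
That's 6 dB above the -6 dBu threshold.
Before 5:1 compression the overshoot was 6 × 5 = 30 dB, so input = -6 + 30 = 24 dBu.

24 dBu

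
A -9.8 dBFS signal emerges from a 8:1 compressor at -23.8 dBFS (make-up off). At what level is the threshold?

-25.8 dBFS

Input is 16 dB above T (since output overshoot × R = input overshoot: (-23.8 − T)·8 = -9.8 − T gives T = -25.8 dBFS).
Check: -25.8 + (-9.8 − (-25.8))/8 = -25.8 + 2 = -23.8 dBFS. ✓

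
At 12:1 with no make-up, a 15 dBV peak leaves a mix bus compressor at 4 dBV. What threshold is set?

3 dBV

Input is 12 dB above T (since output overshoot × R = input overshoot: (4 − T)·12 = 15 − T gives T = 3 dBV).
Check: 3 + (15 − 3)/12 = 3 + 1 = 4 dBV. ✓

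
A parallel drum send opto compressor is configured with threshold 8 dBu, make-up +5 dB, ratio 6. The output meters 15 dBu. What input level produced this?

Before make-up, the level was 15 − 5 = 10 dBu.
Post-compression overshoot = 10 − 8 = 2 dB.
Input overshoot = R × output overshoot = 12 dB → input = 8 + 12 = 20 dBu.

20 dBu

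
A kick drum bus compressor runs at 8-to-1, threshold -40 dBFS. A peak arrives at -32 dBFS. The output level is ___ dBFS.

-39 dBFS

-32 dBFS sits 8 dB over threshold.
At 8:1 the overshoot is divided by 8, leaving 1 dB above threshold.
Output = -40 + 1 = -39 dBFS.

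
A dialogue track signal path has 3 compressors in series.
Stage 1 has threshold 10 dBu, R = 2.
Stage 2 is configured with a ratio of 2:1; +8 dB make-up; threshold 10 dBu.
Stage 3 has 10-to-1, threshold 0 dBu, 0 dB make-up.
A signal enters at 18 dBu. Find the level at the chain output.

2 dBu

Stage 1: 8 dB above 10 dBu, reduced 2:1 to 4 dB above → 14 dBu.
Stage 2: 14 dBu is 4 dB over 10 dBu; at 2:1 that becomes 2 dB over, giving 12 dBu; +8 dB make-up → 20 dBu.
Stage 3: overshoot 20 dB → 20/10 = 2 dB → 2 dBu.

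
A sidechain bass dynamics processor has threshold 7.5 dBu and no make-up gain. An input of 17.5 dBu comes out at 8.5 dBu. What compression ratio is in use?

10:1

Input overshoot = 17.5 − 7.5 = 10 dB; output overshoot = 8.5 − 7.5 = 1 dB.
Ratio = 10 / 1 = 10.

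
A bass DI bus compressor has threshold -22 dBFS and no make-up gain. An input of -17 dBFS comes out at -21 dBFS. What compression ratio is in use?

Input overshoot = -17 − (-22) = 5 dB; output overshoot = -21 − (-22) = 1 dB.
Ratio = 5 / 1 = 5.

5:1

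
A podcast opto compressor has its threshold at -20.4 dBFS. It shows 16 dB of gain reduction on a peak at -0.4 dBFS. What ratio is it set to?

5:1

Input overshoot = -0.4 − (-20.4) = 20 dB.
Output overshoot = 20 − 16 = 4 dB.
Ratio = input overshoot / output overshoot = 20 / 4 = 5.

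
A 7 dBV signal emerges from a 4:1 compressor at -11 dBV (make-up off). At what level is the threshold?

-17 dBV

Let T be the threshold. Output overshoot = (input overshoot)/R, so -11 − T = (7 − T)/4.
4·(-11 − T) = 7 − T → 3·T = -44 − 7 = -51.
T = -51/3 = -17 dBV.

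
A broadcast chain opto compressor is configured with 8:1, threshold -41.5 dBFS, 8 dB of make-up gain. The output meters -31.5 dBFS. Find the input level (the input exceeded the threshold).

-25.5 dBFS

Stripping the +8 dB make-up gives -39.5 dBFS at the gain stage.
The compressed level sits -39.5 − (-41.5) = 2 dB over threshold.
Undo the ratio: input overshoot = 2 × 8 = 16 dB, giving input = -25.5 dBFS.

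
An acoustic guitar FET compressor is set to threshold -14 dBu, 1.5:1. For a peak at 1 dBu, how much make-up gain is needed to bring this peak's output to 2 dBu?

The peak compresses to -14 + 15/1.5 = -4 dBu.
To reach 2 dBu requires 2 − (-4) = 6 dB of make-up.

6 dB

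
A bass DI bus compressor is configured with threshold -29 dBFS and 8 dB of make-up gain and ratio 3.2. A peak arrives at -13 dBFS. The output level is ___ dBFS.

-16 dBFS

-13 dBFS sits 16 dB over threshold.
The 16 dB excess becomes 5 dB after 3.2:1 reduction.
So the level is -29 + 5 = -24 dBFS; make-up adds 8 dB, giving -16 dBFS.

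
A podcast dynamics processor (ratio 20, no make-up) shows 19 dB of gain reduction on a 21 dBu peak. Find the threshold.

Input is 20 dB above T (since output overshoot × R = input overshoot: (2 − T)·20 = 21 − T gives T = 1 dBu).
Check: 1 + (21 − 1)/20 = 1 + 1 = 2 dBu. ✓

1 dBu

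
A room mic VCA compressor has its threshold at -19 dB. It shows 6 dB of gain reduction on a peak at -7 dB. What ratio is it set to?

2:1

Input overshoot = -7 − (-19) = 12 dB.
Output overshoot = 12 − 6 = 6 dB.
Ratio = input overshoot / output overshoot = 12 / 6 = 2.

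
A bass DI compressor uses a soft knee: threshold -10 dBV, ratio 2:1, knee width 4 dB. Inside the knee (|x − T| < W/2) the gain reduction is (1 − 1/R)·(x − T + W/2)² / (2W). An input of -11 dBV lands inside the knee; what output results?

-11.0625 dBV

x − T + W/2 = -11 − (-10) + 2 = 1.
GR = (1 − 1/2) × 1² / 8 = 0.5 × 1 / 8 = 0.0625 dB.
Output = -11 − 0.0625 = -11.0625 dBV.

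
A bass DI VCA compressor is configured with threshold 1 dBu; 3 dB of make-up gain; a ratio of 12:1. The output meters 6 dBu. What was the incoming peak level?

Stripping the +3 dB make-up gives 3 dBu at the gain stage.
The compressed level sits 3 − 1 = 2 dB over threshold.
Input overshoot = R × output overshoot = 24 dB → input = 1 + 24 = 25 dBu.

25 dBu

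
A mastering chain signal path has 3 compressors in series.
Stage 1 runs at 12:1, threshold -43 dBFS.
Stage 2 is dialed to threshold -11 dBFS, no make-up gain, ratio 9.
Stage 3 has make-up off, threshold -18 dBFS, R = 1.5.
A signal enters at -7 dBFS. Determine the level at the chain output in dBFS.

-40 dBFS

Stage 1: -7 dBFS is 36 dB over -43 dBFS; at 12:1 that becomes 3 dB over, giving -40 dBFS.
Stage 2: below threshold (-40 ≤ -11); passes unchanged; output -40 dBFS.
Stage 3: below threshold (-40 ≤ -18); passes unchanged; output -40 dBFS.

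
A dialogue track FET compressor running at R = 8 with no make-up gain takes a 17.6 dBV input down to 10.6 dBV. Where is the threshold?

9.6 dBV

Gain reduction = 17.6 − 10.6 = 7 dB; output overshoot = GR / (R − 1) = 7 / 7 = 1 dB.
Threshold = output − output overshoot = 10.6 − 1 = 9.6 dBV.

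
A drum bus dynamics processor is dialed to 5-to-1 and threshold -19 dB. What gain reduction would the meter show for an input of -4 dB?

The signal is 15 dB above threshold.
A 5:1 ratio leaves 3 dB of that excess.
So the signal is attenuated by 15 − 3 = 12 dB.

12 dB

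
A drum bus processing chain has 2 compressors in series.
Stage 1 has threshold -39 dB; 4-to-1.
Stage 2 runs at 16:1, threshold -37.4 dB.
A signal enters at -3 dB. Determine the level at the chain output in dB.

Stage 1: overshoot 36 dB → 36/4 = 9 dB → -30 dB.
Stage 2: overshoot 7.4 dB → 7.4/16 = 0.4625 dB → -36.9375 dB.

-36.9375 dB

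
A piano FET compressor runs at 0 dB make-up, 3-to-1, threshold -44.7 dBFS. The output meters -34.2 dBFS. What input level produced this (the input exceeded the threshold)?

-13.2 dBFS

The compressed level sits -34.2 − (-44.7) = 10.5 dB over threshold.
Input overshoot = R × output overshoot = 31.5 dB → input = -44.7 + 31.5 = -13.2 dBFS.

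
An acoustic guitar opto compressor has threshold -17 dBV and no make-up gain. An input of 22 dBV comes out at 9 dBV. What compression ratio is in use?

1.5:1

Input overshoot = 22 − (-17) = 39 dB; output overshoot = 9 − (-17) = 26 dB.
Ratio = 39 / 26 = 1.5.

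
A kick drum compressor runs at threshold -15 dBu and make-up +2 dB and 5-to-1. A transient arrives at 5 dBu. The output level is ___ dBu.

-9 dBu

Overshoot: 5 − (-15) = 20 dB.
5:1 compression reduces that to 20/5 = 4 dB over.
So the level is -15 + 4 = -11 dBu; make-up adds 2 dB, giving -9 dBu.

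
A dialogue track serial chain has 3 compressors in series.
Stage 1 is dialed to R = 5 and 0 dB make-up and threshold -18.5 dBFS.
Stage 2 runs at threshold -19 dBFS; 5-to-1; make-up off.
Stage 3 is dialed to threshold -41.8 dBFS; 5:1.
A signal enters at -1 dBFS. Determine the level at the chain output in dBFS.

-37.08 dBFS

Stage 1: 17.5 dB above -18.5 dBFS, reduced 5:1 to 3.5 dB above → -15 dBFS.
Stage 2: overshoot 4 dB → 4/5 = 0.8 dB → -18.2 dBFS.
Stage 3: -18.2 dBFS is 23.6 dB over -41.8 dBFS; at 5:1 that becomes 4.72 dB over, giving -37.08 dBFS.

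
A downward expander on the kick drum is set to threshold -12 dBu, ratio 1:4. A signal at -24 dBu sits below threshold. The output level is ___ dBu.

-60 dBu

The input is 12 dB below the -12 dBu threshold.
A 1:4 expander multiplies undershoot by 4: 12 × 4 = 48 dB below threshold.
Output = -12 − 48 = -60 dBu.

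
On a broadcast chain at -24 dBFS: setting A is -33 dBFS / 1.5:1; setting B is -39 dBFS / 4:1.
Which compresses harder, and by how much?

A: overshoot 9 dB → output overshoot 6 dB → GR 3 dB.
B: overshoot 15 dB → output overshoot 3.75 dB → GR 11.25 dB.
Difference: 8.25 dB in favour of B.

B, by 8.25 dB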